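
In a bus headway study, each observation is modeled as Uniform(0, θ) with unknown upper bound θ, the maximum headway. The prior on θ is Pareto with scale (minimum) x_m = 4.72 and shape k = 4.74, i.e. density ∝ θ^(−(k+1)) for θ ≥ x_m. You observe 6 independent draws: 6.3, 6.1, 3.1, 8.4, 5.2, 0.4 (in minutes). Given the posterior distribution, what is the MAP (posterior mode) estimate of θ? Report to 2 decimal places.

8.40

A Pareto(scale x_m, shape k) prior on the upper bound θ of Uniform(0, θ) is conjugate: posterior is Pareto(max(x_m, max xᵢ), k + n).
Sample maximum = 8.4; prior scale x_m = 4.72 → posterior scale = max = 8.40.
Posterior shape = 4.74 + 6 = 10.74.
The Pareto density is decreasing on [x_m, ∞), so the mode is x_m = 8.40.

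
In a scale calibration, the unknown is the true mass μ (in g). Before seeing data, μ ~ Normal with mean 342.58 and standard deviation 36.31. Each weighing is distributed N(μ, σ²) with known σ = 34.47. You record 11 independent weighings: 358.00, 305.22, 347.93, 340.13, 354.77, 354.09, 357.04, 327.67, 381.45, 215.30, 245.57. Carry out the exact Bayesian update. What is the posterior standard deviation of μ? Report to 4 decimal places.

For Normal data with known variance σ², a Normal(μ₀, σ₀²) prior on μ is conjugate. Posterior precision = 1/σ₀² + n/σ²; posterior mean is the precision-weighted average of μ₀ and x̄.
σ₀² = 36.31² = 1318.4161, σ² = 34.47² = 1188.1809; σ² + n·σ₀² = 1188.1809 + 11·1318.4161 = 15690.758.
Posterior precision = 1/σ₀² + n/σ² = 1/1318.4161 + 11/1188.1809 = (σ² + n·σ₀²)/(σ₀²σ²) = 15690.758/(1318.4161·1188.1809); posterior variance σₙ² = σ₀²σ²/(σ² + n·σ₀²) = 1318.4161·1188.1809/15690.758 = 99.836912.
Posterior SD = √σₙ² = √(1318.4161·1188.1809/15690.758) = 9.9918.

9.9918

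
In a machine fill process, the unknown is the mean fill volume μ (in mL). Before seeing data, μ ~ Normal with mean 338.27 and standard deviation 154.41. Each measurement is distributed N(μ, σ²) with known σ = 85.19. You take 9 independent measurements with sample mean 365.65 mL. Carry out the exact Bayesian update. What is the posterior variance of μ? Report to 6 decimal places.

For Normal data with known variance σ², a Normal(μ₀, σ₀²) prior on μ is conjugate. Posterior precision = 1/σ₀² + n/σ²; posterior mean is the precision-weighted average of μ₀ and x̄.
σ₀² = 154.41² = 23842.4481, σ² = 85.19² = 7257.3361; σ² + n·σ₀² = 7257.3361 + 9·23842.4481 = 221839.369.
Posterior precision = 1/σ₀² + n/σ² = 1/23842.4481 + 9/7257.3361 = (σ² + n·σ₀²)/(σ₀²σ²) = 221839.369/(23842.4481·7257.3361); posterior variance σₙ² = σ₀²σ²/(σ² + n·σ₀²) = 23842.4481·7257.3361/221839.369 = 779.990766.

779.990766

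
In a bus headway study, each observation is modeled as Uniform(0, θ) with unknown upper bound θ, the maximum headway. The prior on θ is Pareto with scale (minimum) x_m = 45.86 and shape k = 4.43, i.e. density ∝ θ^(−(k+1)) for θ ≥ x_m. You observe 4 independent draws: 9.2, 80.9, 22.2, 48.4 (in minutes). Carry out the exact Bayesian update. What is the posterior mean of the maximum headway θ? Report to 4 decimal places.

A Pareto(scale x_m, shape k) prior on the upper bound θ of Uniform(0, θ) is conjugate: posterior is Pareto(max(x_m, max xᵢ), k + n).
Sample maximum = 80.9; prior scale x_m = 45.86 → posterior scale = max = 80.90.
Posterior shape = 4.43 + 4 = 8.43.
E[θ|data] = k·x_m/(k−1) = 8.43·80.90/7.43 = 91.7883.

91.7883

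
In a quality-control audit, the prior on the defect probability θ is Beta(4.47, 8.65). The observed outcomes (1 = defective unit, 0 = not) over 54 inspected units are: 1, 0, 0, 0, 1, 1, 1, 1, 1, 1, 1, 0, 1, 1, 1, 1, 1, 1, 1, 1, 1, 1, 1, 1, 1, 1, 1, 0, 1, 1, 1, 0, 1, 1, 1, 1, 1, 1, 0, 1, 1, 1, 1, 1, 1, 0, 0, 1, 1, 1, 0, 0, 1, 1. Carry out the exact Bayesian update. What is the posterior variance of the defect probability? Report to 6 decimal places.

0.003040

The Beta prior is conjugate to a Binomial/Bernoulli likelihood; the update adds successes to α and failures to β.
Posterior: Beta(α+k, β+n−k) = Beta(4.47+43, 8.65+11) = Beta(47.47, 19.65).
Var = αβ/((α+β)²(α+β+1)) = 47.47·19.65/(67.12²·68.12) = 0.003040.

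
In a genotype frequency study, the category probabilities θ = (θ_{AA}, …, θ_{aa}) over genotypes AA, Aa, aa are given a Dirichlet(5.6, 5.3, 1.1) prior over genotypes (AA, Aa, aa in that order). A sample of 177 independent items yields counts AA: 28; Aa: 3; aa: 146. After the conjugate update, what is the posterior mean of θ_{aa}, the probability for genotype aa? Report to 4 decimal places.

0.7783

The Dirichlet prior is conjugate to the Multinomial likelihood: each posterior αⱼ = prior αⱼ + observed count nⱼ.
Posterior concentration: (33.6, 8.3, 147.1), total = 189.0.
E[θ_{aa}|data] = α_{aa}/Σα = 147.1/189.0 = 0.7783.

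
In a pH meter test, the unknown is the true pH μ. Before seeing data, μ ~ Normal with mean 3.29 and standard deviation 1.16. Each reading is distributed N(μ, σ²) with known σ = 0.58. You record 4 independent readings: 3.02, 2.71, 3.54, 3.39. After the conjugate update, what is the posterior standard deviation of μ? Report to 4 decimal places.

For Normal data with known variance σ², a Normal(μ₀, σ₀²) prior on μ is conjugate. Posterior precision = 1/σ₀² + n/σ²; posterior mean is the precision-weighted average of μ₀ and x̄.
σ₀² = 1.16² = 1.3456, σ² = 0.58² = 0.3364; σ² + n·σ₀² = 0.3364 + 4·1.3456 = 5.7188.
Posterior precision = 1/σ₀² + n/σ² = 1/1.3456 + 4/0.3364 = (σ² + n·σ₀²)/(σ₀²σ²) = 5.7188/(1.3456·0.3364); posterior variance σₙ² = σ₀²σ²/(σ² + n·σ₀²) = 1.3456·0.3364/5.7188 = 0.079153.
Posterior SD = √σₙ² = √(1.3456·0.3364/5.7188) = 0.2813.

0.2813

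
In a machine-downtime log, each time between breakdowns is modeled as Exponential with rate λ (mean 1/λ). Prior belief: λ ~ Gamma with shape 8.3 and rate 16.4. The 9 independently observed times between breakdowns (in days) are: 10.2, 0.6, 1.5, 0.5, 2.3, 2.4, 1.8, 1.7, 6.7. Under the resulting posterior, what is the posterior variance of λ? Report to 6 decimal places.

0.008895

With a Gamma(shape α, rate β) prior on the exponential rate λ, the posterior after n observations with total T = Σxᵢ is Gamma(α+n, β+T).
Sum of observations T = 27.7 days; n = 9.
Posterior: Gamma(8.3+9, 16.4+27.7) = Gamma(17.3, 44.1).
Var = α/β² = 0.008895.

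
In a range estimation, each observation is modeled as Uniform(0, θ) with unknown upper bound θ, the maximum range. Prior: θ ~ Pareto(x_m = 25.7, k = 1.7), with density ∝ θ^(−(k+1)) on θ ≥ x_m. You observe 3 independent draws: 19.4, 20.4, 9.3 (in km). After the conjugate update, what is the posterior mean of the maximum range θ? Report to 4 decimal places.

32.6459

A Pareto(scale x_m, shape k) prior on the upper bound θ of Uniform(0, θ) is conjugate: posterior is Pareto(max(x_m, max xᵢ), k + n).
Sample maximum = 20.4; prior scale x_m = 25.7 → posterior scale = max = 25.7.
Posterior shape = 1.7 + 3 = 4.7.
E[θ|data] = k·x_m/(k−1) = 4.7·25.7/3.7 = 32.6459.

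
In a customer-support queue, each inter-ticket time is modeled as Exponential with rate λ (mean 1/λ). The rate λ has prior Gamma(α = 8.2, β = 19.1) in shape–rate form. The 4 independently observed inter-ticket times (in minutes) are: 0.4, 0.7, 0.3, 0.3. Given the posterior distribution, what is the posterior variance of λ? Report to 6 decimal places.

With a Gamma(shape α, rate β) prior on the exponential rate λ, the posterior after n observations with total T = Σxᵢ is Gamma(α+n, β+T).
Sum of observations T = 1.7 minutes; n = 4.
Posterior: Gamma(8.2+4, 19.1+1.7) = Gamma(12.2, 20.8).
Var = α/β² = 0.028199.

0.028199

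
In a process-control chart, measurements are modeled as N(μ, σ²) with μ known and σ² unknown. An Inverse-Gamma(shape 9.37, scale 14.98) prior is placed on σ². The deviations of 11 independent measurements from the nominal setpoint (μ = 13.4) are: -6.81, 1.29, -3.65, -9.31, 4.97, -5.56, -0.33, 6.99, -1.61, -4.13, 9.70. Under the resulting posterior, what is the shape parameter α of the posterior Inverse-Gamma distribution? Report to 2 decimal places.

With known mean μ and an Inverse-Gamma(α, β) prior on σ², the Normal likelihood is conjugate: posterior is Inv-Gamma(α + n/2, β + Σ(xᵢ−μ)²/2).
Σ(xᵢ−μ)² = (-6.81)² + (1.29)² + (-3.65)² + (-9.31)² + (4.97)² + (-5.56)² + (-0.33)² + (6.99)² + (-1.61)² + (-4.13)² + (9.70)² = 366.3613.
Posterior: Inv-Gamma(9.37 + 11/2, 14.98 + 366.3613/2) = Inv-Gamma(14.87, 198.16065).
Posterior α = 14.87.

14.87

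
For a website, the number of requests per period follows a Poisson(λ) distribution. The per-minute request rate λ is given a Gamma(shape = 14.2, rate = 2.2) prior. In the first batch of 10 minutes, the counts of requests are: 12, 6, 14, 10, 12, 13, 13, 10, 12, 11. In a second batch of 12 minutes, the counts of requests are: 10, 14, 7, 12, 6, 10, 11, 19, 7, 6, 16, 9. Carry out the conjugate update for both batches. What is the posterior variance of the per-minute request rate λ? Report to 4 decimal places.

With a Gamma(shape α, rate β) prior, the Poisson likelihood is conjugate: the posterior is Gamma(α + ΣXᵢ, β + n).
Batch 1: sum of counts S = 113 over n = 10 minutes.
After batch 1: Gamma(α+S, β+n) = Gamma(14.2+113, 2.2+10) = Gamma(127.2, 12.2).
Batch 2: sum of counts S = 127 over n = 12 minutes.
After batch 2: Gamma(α+S, β+n) = Gamma(127.2+127, 12.2+12) = Gamma(254.2, 24.2).
Var = α/β² = 254.2/24.2² = 0.4341.

0.4341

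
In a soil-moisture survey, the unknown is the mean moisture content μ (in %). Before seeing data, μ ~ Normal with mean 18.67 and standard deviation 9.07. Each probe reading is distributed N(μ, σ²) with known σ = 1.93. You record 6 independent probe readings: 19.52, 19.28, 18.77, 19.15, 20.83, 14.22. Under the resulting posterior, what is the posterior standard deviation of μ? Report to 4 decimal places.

For Normal data with known variance σ², a Normal(μ₀, σ₀²) prior on μ is conjugate. Posterior precision = 1/σ₀² + n/σ²; posterior mean is the precision-weighted average of μ₀ and x̄.
σ₀² = 9.07² = 82.2649, σ² = 1.93² = 3.7249; σ² + n·σ₀² = 3.7249 + 6·82.2649 = 497.3143.
Posterior precision = 1/σ₀² + n/σ² = 1/82.2649 + 6/3.7249 = (σ² + n·σ₀²)/(σ₀²σ²) = 497.3143/(82.2649·3.7249); posterior variance σₙ² = σ₀²σ²/(σ² + n·σ₀²) = 82.2649·3.7249/497.3143 = 0.616167.
Posterior SD = √σₙ² = √(82.2649·3.7249/497.3143) = 0.7850.

0.7850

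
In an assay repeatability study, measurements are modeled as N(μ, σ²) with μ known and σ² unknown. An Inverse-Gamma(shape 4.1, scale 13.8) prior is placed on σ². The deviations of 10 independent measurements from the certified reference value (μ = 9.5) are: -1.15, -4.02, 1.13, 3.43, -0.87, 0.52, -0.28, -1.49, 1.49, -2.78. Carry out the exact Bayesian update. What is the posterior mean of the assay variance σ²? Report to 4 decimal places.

With known mean μ and an Inverse-Gamma(α, β) prior on σ², the Normal likelihood is conjugate: posterior is Inv-Gamma(α + n/2, β + Σ(xᵢ−μ)²/2).
Σ(xᵢ−μ)² = (-1.15)² + (-4.02)² + (1.13)² + (3.43)² + (-0.87)² + (0.52)² + (-0.28)² + (-1.49)² + (1.49)² + (-2.78)² = 43.7990.
Posterior: Inv-Gamma(4.1 + 10/2, 13.8 + 43.7990/2) = Inv-Gamma(9.10, 35.69950).
E[σ²|data] = β/(α−1) = 35.69950/8.10 = 4.4073.

4.4073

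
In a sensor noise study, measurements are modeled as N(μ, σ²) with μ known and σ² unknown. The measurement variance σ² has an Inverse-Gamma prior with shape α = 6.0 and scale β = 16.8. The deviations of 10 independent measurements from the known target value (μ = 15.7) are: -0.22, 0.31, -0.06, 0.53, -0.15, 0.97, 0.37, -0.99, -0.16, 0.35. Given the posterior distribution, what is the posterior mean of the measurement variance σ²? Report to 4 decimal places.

With known mean μ and an Inverse-Gamma(α, β) prior on σ², the Normal likelihood is conjugate: posterior is Inv-Gamma(α + n/2, β + Σ(xᵢ−μ)²/2).
Σ(xᵢ−μ)² = (-0.22)² + (0.31)² + (-0.06)² + (0.53)² + (-0.15)² + (0.97)² + (0.37)² + (-0.99)² + (-0.16)² + (0.35)² = 2.6575.
Posterior: Inv-Gamma(6.0 + 10/2, 16.8 + 2.6575/2) = Inv-Gamma(11.00, 18.12875).
E[σ²|data] = β/(α−1) = 18.12875/10.00 = 1.8129.

1.8129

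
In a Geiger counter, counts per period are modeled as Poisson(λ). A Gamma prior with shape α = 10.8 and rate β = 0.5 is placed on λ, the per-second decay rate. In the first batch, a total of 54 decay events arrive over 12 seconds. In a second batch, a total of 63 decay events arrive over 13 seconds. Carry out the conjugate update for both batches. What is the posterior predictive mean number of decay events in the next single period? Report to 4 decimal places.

With a Gamma(shape α, rate β) prior, the Poisson likelihood is conjugate: the posterior is Gamma(α + ΣXᵢ, β + n).
After batch 1: Gamma(α+S, β+n) = Gamma(10.8+54, 0.5+12) = Gamma(64.8, 12.5).
After batch 2: Gamma(α+S, β+n) = Gamma(64.8+63, 12.5+13) = Gamma(127.8, 25.5).
The predictive distribution for one future period is NegBinom with mean α/β = 5.0118.

5.0118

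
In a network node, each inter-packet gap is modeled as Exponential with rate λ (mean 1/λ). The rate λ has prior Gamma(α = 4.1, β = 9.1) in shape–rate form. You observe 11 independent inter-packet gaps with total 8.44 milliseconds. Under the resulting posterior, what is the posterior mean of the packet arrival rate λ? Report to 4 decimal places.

With a Gamma(shape α, rate β) prior on the exponential rate λ, the posterior after n observations with total T = Σxᵢ is Gamma(α+n, β+T).
Posterior: Gamma(4.1+11, 9.1+8.44) = Gamma(15.1, 17.54).
Posterior mean of λ = α/β = 15.1/17.54 = 0.8609.

0.8609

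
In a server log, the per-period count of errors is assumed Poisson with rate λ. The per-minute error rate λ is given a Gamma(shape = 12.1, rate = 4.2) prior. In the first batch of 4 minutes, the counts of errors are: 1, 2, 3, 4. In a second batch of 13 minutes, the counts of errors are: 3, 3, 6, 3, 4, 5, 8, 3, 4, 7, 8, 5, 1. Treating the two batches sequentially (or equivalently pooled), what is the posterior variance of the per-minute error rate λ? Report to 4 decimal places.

0.1827

With a Gamma(shape α, rate β) prior, the Poisson likelihood is conjugate: the posterior is Gamma(α + ΣXᵢ, β + n).
Batch 1: sum of counts S = 10 over n = 4 minutes.
After batch 1: Gamma(α+S, β+n) = Gamma(12.1+10, 4.2+4) = Gamma(22.1, 8.2).
Batch 2: sum of counts S = 60 over n = 13 minutes.
After batch 2: Gamma(α+S, β+n) = Gamma(22.1+60, 8.2+13) = Gamma(82.1, 21.2).
Var = α/β² = 82.1/21.2² = 0.1827.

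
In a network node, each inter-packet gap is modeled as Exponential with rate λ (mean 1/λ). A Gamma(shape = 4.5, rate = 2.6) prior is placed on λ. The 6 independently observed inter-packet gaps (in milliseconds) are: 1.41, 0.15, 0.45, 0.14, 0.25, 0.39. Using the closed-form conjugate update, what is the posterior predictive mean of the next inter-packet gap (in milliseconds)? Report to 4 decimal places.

With a Gamma(shape α, rate β) prior on the exponential rate λ, the posterior after n observations with total T = Σxᵢ is Gamma(α+n, β+T).
Sum of observations T = 2.79 milliseconds; n = 6.
Posterior: Gamma(4.5+6, 2.6+2.79) = Gamma(10.5, 5.39).
The predictive distribution for the next observation is Lomax; its mean is β/(α−1) = 5.39/9.5 = 0.5674.

0.5674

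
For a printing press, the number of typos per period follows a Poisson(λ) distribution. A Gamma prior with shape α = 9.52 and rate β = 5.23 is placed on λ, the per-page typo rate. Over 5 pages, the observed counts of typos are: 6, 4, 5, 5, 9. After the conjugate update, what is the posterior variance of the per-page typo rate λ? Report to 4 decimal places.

With a Gamma(shape α, rate β) prior, the Poisson likelihood is conjugate: the posterior is Gamma(α + ΣXᵢ, β + n).
Sum of counts S = 29 over n = 5 pages.
Posterior: Gamma(α+S, β+n) = Gamma(9.52+29, 5.23+5) = Gamma(38.52, 10.23).
Var = α/β² = 38.52/10.23² = 0.3681.

0.3681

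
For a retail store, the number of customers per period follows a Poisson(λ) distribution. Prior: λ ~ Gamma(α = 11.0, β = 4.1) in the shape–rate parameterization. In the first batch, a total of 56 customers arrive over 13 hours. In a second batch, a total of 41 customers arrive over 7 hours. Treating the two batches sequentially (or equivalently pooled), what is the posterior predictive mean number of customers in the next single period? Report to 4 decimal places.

With a Gamma(shape α, rate β) prior, the Poisson likelihood is conjugate: the posterior is Gamma(α + ΣXᵢ, β + n).
After batch 1: Gamma(α+S, β+n) = Gamma(11.0+56, 4.1+13) = Gamma(67.0, 17.1).
After batch 2: Gamma(α+S, β+n) = Gamma(67.0+41, 17.1+7) = Gamma(108.0, 24.1).
The predictive distribution for one future period is NegBinom with mean α/β = 4.4813.

4.4813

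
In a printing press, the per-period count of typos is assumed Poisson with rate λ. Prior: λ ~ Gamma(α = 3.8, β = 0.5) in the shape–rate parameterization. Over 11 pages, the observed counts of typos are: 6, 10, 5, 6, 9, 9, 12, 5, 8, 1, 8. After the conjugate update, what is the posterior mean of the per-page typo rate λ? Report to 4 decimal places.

7.2000

With a Gamma(shape α, rate β) prior, the Poisson likelihood is conjugate: the posterior is Gamma(α + ΣXᵢ, β + n).
Sum of counts S = 79 over n = 11 pages.
Posterior: Gamma(α+S, β+n) = Gamma(3.8+79, 0.5+11) = Gamma(82.8, 11.5).
Posterior mean = α/β = 82.8/11.5 = 7.2000.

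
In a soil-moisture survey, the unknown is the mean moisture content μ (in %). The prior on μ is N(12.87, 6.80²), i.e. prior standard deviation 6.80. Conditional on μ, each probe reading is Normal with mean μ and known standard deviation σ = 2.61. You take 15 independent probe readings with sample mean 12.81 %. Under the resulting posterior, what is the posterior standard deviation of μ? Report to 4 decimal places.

For Normal data with known variance σ², a Normal(μ₀, σ₀²) prior on μ is conjugate. Posterior precision = 1/σ₀² + n/σ²; posterior mean is the precision-weighted average of μ₀ and x̄.
σ₀² = 6.80² = 46.24, σ² = 2.61² = 6.8121; σ² + n·σ₀² = 6.8121 + 15·46.24 = 700.4121.
Posterior precision = 1/σ₀² + n/σ² = 1/46.24 + 15/6.8121 = (σ² + n·σ₀²)/(σ₀²σ²) = 700.4121/(46.24·6.8121); posterior variance σₙ² = σ₀²σ²/(σ² + n·σ₀²) = 46.24·6.8121/700.4121 = 0.449723.
Posterior SD = √σₙ² = √(46.24·6.8121/700.4121) = 0.6706.

0.6706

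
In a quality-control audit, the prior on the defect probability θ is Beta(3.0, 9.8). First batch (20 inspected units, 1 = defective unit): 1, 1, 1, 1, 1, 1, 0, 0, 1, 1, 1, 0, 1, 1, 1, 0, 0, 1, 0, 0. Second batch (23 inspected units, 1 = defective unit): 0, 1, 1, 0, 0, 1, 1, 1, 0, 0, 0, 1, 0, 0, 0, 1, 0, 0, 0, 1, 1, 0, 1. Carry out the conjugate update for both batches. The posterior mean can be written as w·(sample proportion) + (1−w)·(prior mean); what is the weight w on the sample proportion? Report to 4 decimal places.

The Beta prior is conjugate to a Binomial/Bernoulli likelihood; the update adds successes to α and failures to β.
Total number of inspected units: n = 20 + 23 = 43.
Posterior mean = (α₀+k)/(α₀+β₀+n) = [n/(α₀+β₀+n)]·(k/n) + [(α₀+β₀)/(α₀+β₀+n)]·α₀/(α₀+β₀), so only n and the prior enter the weight.
The weight on the data is w = n/(α₀+β₀+n) = 43/(3.0+9.8+43) = 43/55.8 = 0.7706.

0.7706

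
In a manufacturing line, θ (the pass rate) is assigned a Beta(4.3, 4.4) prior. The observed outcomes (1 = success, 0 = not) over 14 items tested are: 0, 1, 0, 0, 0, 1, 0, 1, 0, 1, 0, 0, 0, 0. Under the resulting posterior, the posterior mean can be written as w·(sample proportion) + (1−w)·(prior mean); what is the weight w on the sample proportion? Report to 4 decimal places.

0.6167

The Beta prior is conjugate to a Binomial/Bernoulli likelihood; the update adds successes to α and failures to β.
Posterior mean = (α₀+k)/(α₀+β₀+n) = [n/(α₀+β₀+n)]·(k/n) + [(α₀+β₀)/(α₀+β₀+n)]·α₀/(α₀+β₀), so only n and the prior enter the weight.
The weight on the data is w = n/(α₀+β₀+n) = 14/(4.3+4.4+14) = 14/22.7 = 0.6167.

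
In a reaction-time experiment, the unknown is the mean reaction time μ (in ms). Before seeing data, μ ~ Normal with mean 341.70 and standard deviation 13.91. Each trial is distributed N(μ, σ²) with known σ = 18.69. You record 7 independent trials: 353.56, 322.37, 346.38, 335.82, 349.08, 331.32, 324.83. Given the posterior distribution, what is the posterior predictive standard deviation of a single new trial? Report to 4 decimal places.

19.7228

For Normal data with known variance σ², a Normal(μ₀, σ₀²) prior on μ is conjugate. Posterior precision = 1/σ₀² + n/σ²; posterior mean is the precision-weighted average of μ₀ and x̄.
σ₀² = 13.91² = 193.4881, σ² = 18.69² = 349.3161; σ² + n·σ₀² = 349.3161 + 7·193.4881 = 1703.7328.
Posterior precision = 1/σ₀² + n/σ² = 1/193.4881 + 7/349.3161 = (σ² + n·σ₀²)/(σ₀²σ²) = 1703.7328/(193.4881·349.3161); posterior variance σₙ² = σ₀²σ²/(σ² + n·σ₀²) = 193.4881·349.3161/1703.7328 = 39.670838.
Predictive variance for one new observation = σₙ² + σ² = 193.4881·349.3161/1703.7328 + 349.3161 = σ²·(σ₀² + 1703.7328)/1703.7328 = 349.3161·1897.2209/1703.7328 = 388.986938; SD = √(349.3161·1897.2209/1703.7328) = 19.7228.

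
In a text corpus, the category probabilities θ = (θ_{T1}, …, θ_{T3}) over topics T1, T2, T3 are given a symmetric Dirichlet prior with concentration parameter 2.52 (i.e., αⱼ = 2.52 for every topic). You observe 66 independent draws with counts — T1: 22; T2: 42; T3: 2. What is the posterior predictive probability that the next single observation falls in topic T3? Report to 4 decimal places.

0.0614

The Dirichlet prior is conjugate to the Multinomial likelihood: each posterior αⱼ = prior αⱼ + observed count nⱼ.
Posterior concentration: (24.52, 44.52, 4.52), total = 73.56.
P(next = T3 | data) = α_{T3}/Σα = 0.0614.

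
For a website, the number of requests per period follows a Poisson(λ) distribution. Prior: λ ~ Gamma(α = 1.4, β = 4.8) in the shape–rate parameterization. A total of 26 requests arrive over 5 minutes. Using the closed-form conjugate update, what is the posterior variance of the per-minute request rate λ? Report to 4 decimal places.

With a Gamma(shape α, rate β) prior, the Poisson likelihood is conjugate: the posterior is Gamma(α + ΣXᵢ, β + n).
Posterior: Gamma(α+S, β+n) = Gamma(1.4+26, 4.8+5) = Gamma(27.4, 9.8).
Var = α/β² = 27.4/9.8² = 0.2853.

0.2853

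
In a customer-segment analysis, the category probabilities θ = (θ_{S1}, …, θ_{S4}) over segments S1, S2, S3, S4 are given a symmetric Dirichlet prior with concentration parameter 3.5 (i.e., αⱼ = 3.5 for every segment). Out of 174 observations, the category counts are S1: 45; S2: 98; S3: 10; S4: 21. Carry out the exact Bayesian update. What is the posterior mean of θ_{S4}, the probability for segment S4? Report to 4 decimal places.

The Dirichlet prior is conjugate to the Multinomial likelihood: each posterior αⱼ = prior αⱼ + observed count nⱼ.
Posterior concentration: (48.5, 101.5, 13.5, 24.5), total = 188.0.
E[θ_{S4}|data] = α_{S4}/Σα = 24.5/188.0 = 0.1303.

0.1303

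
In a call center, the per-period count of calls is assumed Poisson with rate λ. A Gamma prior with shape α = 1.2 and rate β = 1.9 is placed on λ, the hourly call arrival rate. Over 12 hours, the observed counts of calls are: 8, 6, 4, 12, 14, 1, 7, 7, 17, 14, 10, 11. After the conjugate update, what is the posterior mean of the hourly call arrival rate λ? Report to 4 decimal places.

8.0719

With a Gamma(shape α, rate β) prior, the Poisson likelihood is conjugate: the posterior is Gamma(α + ΣXᵢ, β + n).
Sum of counts S = 111 over n = 12 hours.
Posterior: Gamma(α+S, β+n) = Gamma(1.2+111, 1.9+12) = Gamma(112.2, 13.9).
Posterior mean = α/β = 112.2/13.9 = 8.0719.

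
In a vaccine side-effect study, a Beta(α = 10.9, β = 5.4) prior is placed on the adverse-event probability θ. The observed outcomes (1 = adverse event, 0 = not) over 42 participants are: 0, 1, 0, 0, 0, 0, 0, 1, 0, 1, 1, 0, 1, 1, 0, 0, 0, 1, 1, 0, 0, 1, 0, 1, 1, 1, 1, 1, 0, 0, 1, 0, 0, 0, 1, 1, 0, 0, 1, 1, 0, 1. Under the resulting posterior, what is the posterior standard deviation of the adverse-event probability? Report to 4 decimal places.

0.0648

The Beta prior is conjugate to a Binomial/Bernoulli likelihood; the update adds successes to α and failures to β.
Posterior: Beta(α+k, β+n−k) = Beta(10.9+20, 5.4+22) = Beta(30.9, 27.4).
Var = αβ/((α+β)²(α+β+1)) = 30.9·27.4/(58.3²·59.3) = 0.00420066; SD = √0.00420066 = 0.0648.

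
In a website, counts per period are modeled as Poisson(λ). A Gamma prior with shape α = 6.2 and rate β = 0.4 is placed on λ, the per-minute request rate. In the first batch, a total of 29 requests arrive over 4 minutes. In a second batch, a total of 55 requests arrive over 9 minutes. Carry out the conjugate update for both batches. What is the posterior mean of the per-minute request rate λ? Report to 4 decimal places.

6.7313

With a Gamma(shape α, rate β) prior, the Poisson likelihood is conjugate: the posterior is Gamma(α + ΣXᵢ, β + n).
After batch 1: Gamma(α+S, β+n) = Gamma(6.2+29, 0.4+4) = Gamma(35.2, 4.4).
After batch 2: Gamma(α+S, β+n) = Gamma(35.2+55, 4.4+9) = Gamma(90.2, 13.4).
Posterior mean = α/β = 90.2/13.4 = 6.7313.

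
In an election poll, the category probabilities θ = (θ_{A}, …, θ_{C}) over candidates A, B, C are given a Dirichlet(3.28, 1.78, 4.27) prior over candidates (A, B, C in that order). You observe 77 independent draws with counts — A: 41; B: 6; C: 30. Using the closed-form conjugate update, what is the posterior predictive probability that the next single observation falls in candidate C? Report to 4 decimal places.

The Dirichlet prior is conjugate to the Multinomial likelihood: each posterior αⱼ = prior αⱼ + observed count nⱼ.
Posterior concentration: (44.28, 7.78, 34.27), total = 86.33.
P(next = C | data) = α_{C}/Σα = 0.3970.

0.3970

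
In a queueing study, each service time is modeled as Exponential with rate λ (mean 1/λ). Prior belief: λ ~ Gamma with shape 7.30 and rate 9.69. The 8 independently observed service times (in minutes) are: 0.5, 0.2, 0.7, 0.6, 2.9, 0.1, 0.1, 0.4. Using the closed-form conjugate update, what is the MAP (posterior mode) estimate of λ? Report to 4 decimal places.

With a Gamma(shape α, rate β) prior on the exponential rate λ, the posterior after n observations with total T = Σxᵢ is Gamma(α+n, β+T).
Sum of observations T = 5.5 minutes; n = 8.
Posterior: Gamma(7.30+8, 9.69+5.5) = Gamma(15.30, 15.19).
Mode = (α−1)/β = 0.9414.

0.9414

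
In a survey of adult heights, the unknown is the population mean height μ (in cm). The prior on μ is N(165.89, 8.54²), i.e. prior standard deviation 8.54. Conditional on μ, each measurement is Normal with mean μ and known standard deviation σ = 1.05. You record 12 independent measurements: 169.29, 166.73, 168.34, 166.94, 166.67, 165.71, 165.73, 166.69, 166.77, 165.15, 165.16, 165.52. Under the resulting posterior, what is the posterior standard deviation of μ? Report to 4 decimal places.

0.3029

For Normal data with known variance σ², a Normal(μ₀, σ₀²) prior on μ is conjugate. Posterior precision = 1/σ₀² + n/σ²; posterior mean is the precision-weighted average of μ₀ and x̄.
σ₀² = 8.54² = 72.9316, σ² = 1.05² = 1.1025; σ² + n·σ₀² = 1.1025 + 12·72.9316 = 876.2817.
Posterior precision = 1/σ₀² + n/σ² = 1/72.9316 + 12/1.1025 = (σ² + n·σ₀²)/(σ₀²σ²) = 876.2817/(72.9316·1.1025); posterior variance σₙ² = σ₀²σ²/(σ² + n·σ₀²) = 72.9316·1.1025/876.2817 = 0.091759.
Posterior SD = √σₙ² = √(72.9316·1.1025/876.2817) = 0.3029.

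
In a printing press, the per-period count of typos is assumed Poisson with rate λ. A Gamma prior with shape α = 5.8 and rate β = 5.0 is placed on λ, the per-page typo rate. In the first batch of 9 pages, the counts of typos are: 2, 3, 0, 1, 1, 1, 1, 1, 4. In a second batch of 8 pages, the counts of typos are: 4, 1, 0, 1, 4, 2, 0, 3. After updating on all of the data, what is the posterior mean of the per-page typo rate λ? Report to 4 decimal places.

1.5818

With a Gamma(shape α, rate β) prior, the Poisson likelihood is conjugate: the posterior is Gamma(α + ΣXᵢ, β + n).
Batch 1: sum of counts S = 14 over n = 9 pages.
After batch 1: Gamma(α+S, β+n) = Gamma(5.8+14, 5.0+9) = Gamma(19.8, 14.0).
Batch 2: sum of counts S = 15 over n = 8 pages.
After batch 2: Gamma(α+S, β+n) = Gamma(19.8+15, 14.0+8) = Gamma(34.8, 22.0).
Posterior mean = α/β = 34.8/22.0 = 1.5818.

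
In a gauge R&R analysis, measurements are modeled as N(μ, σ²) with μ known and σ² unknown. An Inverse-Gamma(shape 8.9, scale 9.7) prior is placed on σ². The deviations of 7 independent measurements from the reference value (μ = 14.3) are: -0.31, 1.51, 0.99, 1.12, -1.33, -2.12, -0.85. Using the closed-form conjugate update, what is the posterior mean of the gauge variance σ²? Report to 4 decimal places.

1.3595

With known mean μ and an Inverse-Gamma(α, β) prior on σ², the Normal likelihood is conjugate: posterior is Inv-Gamma(α + n/2, β + Σ(xᵢ−μ)²/2).
Σ(xᵢ−μ)² = (-0.31)² + (1.51)² + (0.99)² + (1.12)² + (-1.33)² + (-2.12)² + (-0.85)² = 11.5965.
Posterior: Inv-Gamma(8.9 + 7/2, 9.7 + 11.5965/2) = Inv-Gamma(12.40, 15.49825).
E[σ²|data] = β/(α−1) = 15.49825/11.40 = 1.3595.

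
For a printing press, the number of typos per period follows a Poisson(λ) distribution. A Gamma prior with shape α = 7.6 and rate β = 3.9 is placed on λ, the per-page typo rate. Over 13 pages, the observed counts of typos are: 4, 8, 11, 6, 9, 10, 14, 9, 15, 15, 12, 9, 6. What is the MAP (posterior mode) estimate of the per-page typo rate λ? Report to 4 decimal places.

7.9645

With a Gamma(shape α, rate β) prior, the Poisson likelihood is conjugate: the posterior is Gamma(α + ΣXᵢ, β + n).
Sum of counts S = 128 over n = 13 pages.
Posterior: Gamma(α+S, β+n) = Gamma(7.6+128, 3.9+13) = Gamma(135.6, 16.9).
Mode of Gamma(α,β) for α≥1 is (α−1)/β = 134.6/16.9 = 7.9645.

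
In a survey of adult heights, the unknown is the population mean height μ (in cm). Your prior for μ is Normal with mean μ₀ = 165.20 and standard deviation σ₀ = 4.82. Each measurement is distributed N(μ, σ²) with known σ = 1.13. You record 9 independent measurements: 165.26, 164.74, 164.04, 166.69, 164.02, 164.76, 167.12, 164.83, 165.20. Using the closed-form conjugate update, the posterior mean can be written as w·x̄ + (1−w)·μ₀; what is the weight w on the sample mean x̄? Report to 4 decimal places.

For Normal data with known variance σ², a Normal(μ₀, σ₀²) prior on μ is conjugate. Posterior precision = 1/σ₀² + n/σ²; posterior mean is the precision-weighted average of μ₀ and x̄.
σ₀² = 4.82² = 23.2324, σ² = 1.13² = 1.2769. Prior precision 1/σ₀² = 1/23.2324; data precision n/σ² = 9/1.2769.
w = (n/σ²)/(1/σ₀² + n/σ²) = n·σ₀²/(σ² + n·σ₀²) = 9·23.2324/(1.2769 + 9·23.2324) = 209.0916/210.3685 = 0.9939.

0.9939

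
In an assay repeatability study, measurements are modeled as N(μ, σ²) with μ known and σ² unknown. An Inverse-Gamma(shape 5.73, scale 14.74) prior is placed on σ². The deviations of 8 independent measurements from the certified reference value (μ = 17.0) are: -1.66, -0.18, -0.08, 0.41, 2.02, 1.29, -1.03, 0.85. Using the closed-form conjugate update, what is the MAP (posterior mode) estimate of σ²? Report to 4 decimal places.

With known mean μ and an Inverse-Gamma(α, β) prior on σ², the Normal likelihood is conjugate: posterior is Inv-Gamma(α + n/2, β + Σ(xᵢ−μ)²/2).
Σ(xᵢ−μ)² = (-1.66)² + (-0.18)² + (-0.08)² + (0.41)² + (2.02)² + (1.29)² + (-1.03)² + (0.85)² = 10.4904.
Posterior: Inv-Gamma(5.73 + 8/2, 14.74 + 10.4904/2) = Inv-Gamma(9.73, 19.98520).
Mode = β/(α+1) = 19.98520/10.73 = 1.8626.

1.8626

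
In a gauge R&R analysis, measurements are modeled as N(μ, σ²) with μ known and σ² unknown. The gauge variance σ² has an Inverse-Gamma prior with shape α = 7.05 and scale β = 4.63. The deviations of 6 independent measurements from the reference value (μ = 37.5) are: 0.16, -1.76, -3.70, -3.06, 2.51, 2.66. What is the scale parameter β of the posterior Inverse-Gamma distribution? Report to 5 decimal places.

With known mean μ and an Inverse-Gamma(α, β) prior on σ², the Normal likelihood is conjugate: posterior is Inv-Gamma(α + n/2, β + Σ(xᵢ−μ)²/2).
Σ(xᵢ−μ)² = (0.16)² + (-1.76)² + (-3.70)² + (-3.06)² + (2.51)² + (2.66)² = 39.5525.
Posterior: Inv-Gamma(7.05 + 6/2, 4.63 + 39.5525/2) = Inv-Gamma(10.05, 24.40625).
Posterior β = 24.40625.

24.40625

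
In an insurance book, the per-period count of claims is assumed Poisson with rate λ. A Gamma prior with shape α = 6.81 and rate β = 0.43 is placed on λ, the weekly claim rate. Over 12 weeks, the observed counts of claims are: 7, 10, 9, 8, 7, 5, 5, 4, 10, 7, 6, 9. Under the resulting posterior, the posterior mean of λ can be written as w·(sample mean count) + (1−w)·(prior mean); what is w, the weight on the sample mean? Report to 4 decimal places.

0.9654

With a Gamma(shape α, rate β) prior, the Poisson likelihood is conjugate: the posterior is Gamma(α + ΣXᵢ, β + n).
Posterior mean = (α₀+S)/(β₀+n) = [n/(β₀+n)]·(S/n) + [β₀/(β₀+n)]·(α₀/β₀), so only n and β₀ enter the weight.
Weight on data w = n/(β₀+n) = 12/(0.43+12) = 12/12.43 = 0.9654.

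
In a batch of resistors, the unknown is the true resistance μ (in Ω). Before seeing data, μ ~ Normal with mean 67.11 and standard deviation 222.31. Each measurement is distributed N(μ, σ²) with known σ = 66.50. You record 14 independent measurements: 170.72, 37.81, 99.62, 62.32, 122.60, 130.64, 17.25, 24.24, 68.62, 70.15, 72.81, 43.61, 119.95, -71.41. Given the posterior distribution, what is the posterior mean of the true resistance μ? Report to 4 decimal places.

69.1960

For Normal data with known variance σ², a Normal(μ₀, σ₀²) prior on μ is conjugate. Posterior precision = 1/σ₀² + n/σ²; posterior mean is the precision-weighted average of μ₀ and x̄.
Σxᵢ = 170.72 + 37.81 + 99.62 + 62.32 + 122.60 + 130.64 + 17.25 + 24.24 + 68.62 + 70.15 + 72.81 + 43.61 + 119.95 + (-71.41) = 968.93, so n·x̄ = 968.93.
σ₀² = 222.31² = 49421.7361, σ² = 66.50² = 4422.25; σ² + n·σ₀² = 4422.25 + 14·49421.7361 = 696326.5554.
Posterior mean = (μ₀/σ₀² + n·x̄/σ²)/(1/σ₀² + n/σ²) = (σ²·μ₀ + σ₀²·n·x̄)/(σ² + n·σ₀²) = (4422.25·67.11 + 49421.7361·968.93)/696326.5554 = 48182979.956873/696326.5554 = 69.1960.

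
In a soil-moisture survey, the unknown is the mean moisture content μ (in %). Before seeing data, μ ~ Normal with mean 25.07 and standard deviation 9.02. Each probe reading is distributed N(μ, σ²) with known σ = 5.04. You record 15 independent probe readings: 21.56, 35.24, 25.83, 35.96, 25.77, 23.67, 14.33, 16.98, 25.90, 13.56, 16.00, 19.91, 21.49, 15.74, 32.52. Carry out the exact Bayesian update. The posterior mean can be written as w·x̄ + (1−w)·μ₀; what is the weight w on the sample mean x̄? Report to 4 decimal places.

0.9796

For Normal data with known variance σ², a Normal(μ₀, σ₀²) prior on μ is conjugate. Posterior precision = 1/σ₀² + n/σ²; posterior mean is the precision-weighted average of μ₀ and x̄.
σ₀² = 9.02² = 81.3604, σ² = 5.04² = 25.4016. Prior precision 1/σ₀² = 1/81.3604; data precision n/σ² = 15/25.4016.
w = (n/σ²)/(1/σ₀² + n/σ²) = n·σ₀²/(σ² + n·σ₀²) = 15·81.3604/(25.4016 + 15·81.3604) = 1220.406/1245.8076 = 0.9796.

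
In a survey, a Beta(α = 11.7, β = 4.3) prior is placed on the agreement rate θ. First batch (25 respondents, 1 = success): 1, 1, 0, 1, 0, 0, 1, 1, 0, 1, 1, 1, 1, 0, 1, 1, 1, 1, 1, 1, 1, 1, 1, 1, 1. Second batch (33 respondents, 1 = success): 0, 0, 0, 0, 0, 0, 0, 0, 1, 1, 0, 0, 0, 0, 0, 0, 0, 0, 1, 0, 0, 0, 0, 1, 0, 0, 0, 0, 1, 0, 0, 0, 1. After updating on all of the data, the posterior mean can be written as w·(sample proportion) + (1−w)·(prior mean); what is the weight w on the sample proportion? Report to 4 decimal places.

0.7838

The Beta prior is conjugate to a Binomial/Bernoulli likelihood; the update adds successes to α and failures to β.
Total number of respondents: n = 25 + 33 = 58.
Posterior mean = (α₀+k)/(α₀+β₀+n) = [n/(α₀+β₀+n)]·(k/n) + [(α₀+β₀)/(α₀+β₀+n)]·α₀/(α₀+β₀), so only n and the prior enter the weight.
The weight on the data is w = n/(α₀+β₀+n) = 58/(11.7+4.3+58) = 58/74.0 = 0.7838.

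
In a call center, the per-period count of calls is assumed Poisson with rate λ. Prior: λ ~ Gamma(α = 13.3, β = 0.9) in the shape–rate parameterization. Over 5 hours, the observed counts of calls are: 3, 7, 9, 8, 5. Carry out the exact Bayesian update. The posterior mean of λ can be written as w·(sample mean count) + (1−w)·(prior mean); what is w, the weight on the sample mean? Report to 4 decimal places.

With a Gamma(shape α, rate β) prior, the Poisson likelihood is conjugate: the posterior is Gamma(α + ΣXᵢ, β + n).
Posterior mean = (α₀+S)/(β₀+n) = [n/(β₀+n)]·(S/n) + [β₀/(β₀+n)]·(α₀/β₀), so only n and β₀ enter the weight.
Weight on data w = n/(β₀+n) = 5/(0.9+5) = 5/5.9 = 0.8475.

0.8475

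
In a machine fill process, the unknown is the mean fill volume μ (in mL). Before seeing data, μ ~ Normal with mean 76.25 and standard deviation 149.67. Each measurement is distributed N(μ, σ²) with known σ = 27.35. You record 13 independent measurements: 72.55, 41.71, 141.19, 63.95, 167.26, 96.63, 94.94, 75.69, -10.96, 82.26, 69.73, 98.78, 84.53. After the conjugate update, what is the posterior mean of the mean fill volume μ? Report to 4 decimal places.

82.9259

For Normal data with known variance σ², a Normal(μ₀, σ₀²) prior on μ is conjugate. Posterior precision = 1/σ₀² + n/σ²; posterior mean is the precision-weighted average of μ₀ and x̄.
Σxᵢ = 72.55 + 41.71 + 141.19 + 63.95 + 167.26 + 96.63 + 94.94 + 75.69 + (-10.96) + 82.26 + 69.73 + 98.78 + 84.53 = 1078.26, so n·x̄ = 1078.26.
σ₀² = 149.67² = 22401.1089, σ² = 27.35² = 748.0225; σ² + n·σ₀² = 748.0225 + 13·22401.1089 = 291962.4382.
Posterior mean = (μ₀/σ₀² + n·x̄/σ²)/(1/σ₀² + n/σ²) = (σ²·μ₀ + σ₀²·n·x̄)/(σ² + n·σ₀²) = (748.0225·76.25 + 22401.1089·1078.26)/291962.4382 = 24211256.398139/291962.4382 = 82.9259.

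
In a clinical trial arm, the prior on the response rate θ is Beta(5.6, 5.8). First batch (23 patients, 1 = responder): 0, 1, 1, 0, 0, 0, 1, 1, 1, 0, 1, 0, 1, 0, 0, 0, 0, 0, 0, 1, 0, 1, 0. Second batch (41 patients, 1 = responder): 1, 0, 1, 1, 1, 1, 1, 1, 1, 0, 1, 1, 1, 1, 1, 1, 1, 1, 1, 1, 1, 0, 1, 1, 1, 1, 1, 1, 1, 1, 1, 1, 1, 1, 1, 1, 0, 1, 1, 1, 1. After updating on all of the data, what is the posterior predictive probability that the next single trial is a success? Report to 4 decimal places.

0.6844

The Beta prior is conjugate to a Binomial/Bernoulli likelihood; the update adds successes to α and failures to β.
After batch 1: Beta(5.6+9, 5.8+14) = Beta(14.6, 19.8).
After batch 2: Beta(14.6+37, 19.8+4) = Beta(51.6, 23.8).
For a single future Bernoulli trial, P(success | data) = α/(α+β) = 0.6844.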